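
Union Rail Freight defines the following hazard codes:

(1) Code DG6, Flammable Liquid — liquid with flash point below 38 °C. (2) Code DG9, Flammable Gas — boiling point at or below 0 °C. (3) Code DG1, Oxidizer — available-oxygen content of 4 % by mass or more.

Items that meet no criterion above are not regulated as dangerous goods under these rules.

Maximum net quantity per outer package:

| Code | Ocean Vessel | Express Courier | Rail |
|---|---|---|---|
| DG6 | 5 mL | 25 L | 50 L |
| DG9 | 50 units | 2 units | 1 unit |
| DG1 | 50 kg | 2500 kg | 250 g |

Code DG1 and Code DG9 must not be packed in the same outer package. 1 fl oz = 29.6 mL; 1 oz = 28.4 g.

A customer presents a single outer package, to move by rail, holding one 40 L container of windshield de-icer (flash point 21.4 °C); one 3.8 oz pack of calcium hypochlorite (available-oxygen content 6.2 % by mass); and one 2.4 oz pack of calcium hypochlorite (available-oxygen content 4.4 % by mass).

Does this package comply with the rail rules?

Windshield de-icer: flash point 21.4 °C < 38 °C → Code DG6 (Flammable Liquid).
Calcium hypochlorite: available-oxygen content 6.2 % by mass ≥ 4 % by mass → Code DG1 (Oxidizer).
Calcium hypochlorite: available-oxygen content 4.4 % by mass ≥ 4 % by mass → Code DG1 (Oxidizer).
Code DG1 net quantity: (one 3.8 oz pack = 107.92 g) + (one 2.4 oz pack = 68.16 g) = 176.08 g.
That is within the Code DG1 rail limit of 250 g.
Code DG6 quantity: 40 L.
40 L is within the rail limit of 50 L for Code DG6.
The segregation rule (Code DG1 with Code DG9) does not apply to Code DG1 with Code DG6.
Every hazard code is within its rail limit and no segregation rule is violated.

Yes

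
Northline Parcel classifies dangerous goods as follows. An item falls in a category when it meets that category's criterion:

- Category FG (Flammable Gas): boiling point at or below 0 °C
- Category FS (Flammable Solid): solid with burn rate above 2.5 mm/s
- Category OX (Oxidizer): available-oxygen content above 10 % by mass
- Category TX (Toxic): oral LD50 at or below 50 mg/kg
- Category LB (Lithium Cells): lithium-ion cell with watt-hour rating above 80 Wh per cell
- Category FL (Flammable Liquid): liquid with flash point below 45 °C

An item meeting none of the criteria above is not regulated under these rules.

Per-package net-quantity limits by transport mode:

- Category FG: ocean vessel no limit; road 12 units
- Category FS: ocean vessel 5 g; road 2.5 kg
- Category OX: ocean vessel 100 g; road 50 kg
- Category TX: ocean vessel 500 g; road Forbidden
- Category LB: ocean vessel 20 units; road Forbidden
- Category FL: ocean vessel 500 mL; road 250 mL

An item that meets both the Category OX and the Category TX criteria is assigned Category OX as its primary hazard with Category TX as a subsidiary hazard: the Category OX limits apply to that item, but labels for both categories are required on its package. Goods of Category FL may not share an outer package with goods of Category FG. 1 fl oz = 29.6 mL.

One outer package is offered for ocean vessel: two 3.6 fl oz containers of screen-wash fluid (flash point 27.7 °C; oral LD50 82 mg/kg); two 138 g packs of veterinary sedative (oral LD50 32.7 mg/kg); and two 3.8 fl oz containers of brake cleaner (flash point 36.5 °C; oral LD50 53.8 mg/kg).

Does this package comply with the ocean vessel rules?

With flash point 27.7 °C (< 45 °C), the screen-wash fluid falls in Category FL.
Veterinary sedative: oral LD50 32.7 mg/kg ≤ 50 mg/kg → Category TX (Toxic).
Brake cleaner: flash point 36.5 °C < 45 °C → Category FL (Flammable Liquid).
Category FL net quantity: (two 3.6 fl oz containers = 213.12 mL) + (two 3.8 fl oz containers = 224.96 mL) = 438.08 mL.
438.08 mL is within the ocean vessel limit of 500 mL for Category FL.
Category TX quantity: two 138 g packs = 276 g.
That is within the Category TX ocean vessel limit of 500 g.
The segregation rule (Category FL with Category FG) does not apply to Category FL with Category TX.
Every hazard category is within its ocean vessel limit and no segregation rule is violated.

Yes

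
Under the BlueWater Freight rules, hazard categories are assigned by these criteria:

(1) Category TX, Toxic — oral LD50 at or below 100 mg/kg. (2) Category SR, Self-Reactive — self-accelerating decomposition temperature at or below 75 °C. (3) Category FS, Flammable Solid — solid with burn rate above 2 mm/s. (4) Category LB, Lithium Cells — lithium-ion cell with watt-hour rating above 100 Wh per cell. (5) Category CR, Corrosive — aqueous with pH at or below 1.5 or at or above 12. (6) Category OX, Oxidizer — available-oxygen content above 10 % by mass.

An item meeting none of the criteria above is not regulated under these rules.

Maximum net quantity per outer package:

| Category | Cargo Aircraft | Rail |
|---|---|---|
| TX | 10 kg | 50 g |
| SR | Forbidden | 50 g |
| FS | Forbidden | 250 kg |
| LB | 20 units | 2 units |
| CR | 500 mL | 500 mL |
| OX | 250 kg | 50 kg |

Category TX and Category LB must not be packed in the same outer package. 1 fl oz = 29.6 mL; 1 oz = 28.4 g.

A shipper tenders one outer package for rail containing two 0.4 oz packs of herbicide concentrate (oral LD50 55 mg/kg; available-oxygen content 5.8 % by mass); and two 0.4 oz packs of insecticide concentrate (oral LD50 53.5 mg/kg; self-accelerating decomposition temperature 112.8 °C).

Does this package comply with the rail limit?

Oral LD50 55 mg/kg meets the Category TX criterion (Toxic), so the herbicide concentrate is Category TX.
The insecticide concentrate has oral LD50 53.5 mg/kg, which is ≤ 100 mg/kg, so it is Category TX (Toxic).
Category TX net quantity: (two 0.4 oz packs = 22.72 g) + (two 0.4 oz packs = 22.72 g) = 45.44 g.
That is within the Category TX rail limit of 50 g.

Yes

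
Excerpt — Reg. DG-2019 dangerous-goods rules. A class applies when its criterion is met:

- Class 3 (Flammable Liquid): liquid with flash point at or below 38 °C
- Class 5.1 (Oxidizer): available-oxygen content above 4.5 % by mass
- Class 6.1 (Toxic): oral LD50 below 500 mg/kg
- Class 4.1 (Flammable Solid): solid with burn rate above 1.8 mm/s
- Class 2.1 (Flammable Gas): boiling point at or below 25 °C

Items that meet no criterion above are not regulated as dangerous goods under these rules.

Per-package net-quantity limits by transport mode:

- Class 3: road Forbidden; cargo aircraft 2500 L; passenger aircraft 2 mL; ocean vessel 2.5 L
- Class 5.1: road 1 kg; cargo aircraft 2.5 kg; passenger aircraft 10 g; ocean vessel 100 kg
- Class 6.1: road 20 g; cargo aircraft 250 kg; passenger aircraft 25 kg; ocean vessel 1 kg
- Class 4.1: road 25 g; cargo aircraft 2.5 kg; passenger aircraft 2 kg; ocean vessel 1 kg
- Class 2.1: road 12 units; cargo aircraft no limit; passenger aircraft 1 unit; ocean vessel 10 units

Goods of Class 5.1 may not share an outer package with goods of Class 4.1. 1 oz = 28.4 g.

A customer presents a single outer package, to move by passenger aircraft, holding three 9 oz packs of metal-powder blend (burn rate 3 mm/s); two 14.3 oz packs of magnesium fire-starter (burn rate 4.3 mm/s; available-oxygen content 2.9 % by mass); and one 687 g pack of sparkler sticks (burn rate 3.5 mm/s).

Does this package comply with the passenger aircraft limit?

No

Burn rate 3 mm/s meets the Class 4.1 criterion (Flammable Solid), so the metal-powder blend is Class 4.1.
The magnesium fire-starter has burn rate 4.3 mm/s, which is > 1.8 mm/s, so it is Class 4.1 (Flammable Solid).
The sparkler sticks have burn rate 3.5 mm/s, which is > 1.8 mm/s, so they are Class 4.1 (Flammable Solid).
Class 4.1 net quantity: (three 9 oz packs = 766.8 g) + (two 14.3 oz packs = 812.24 g) + 687 g = 2266.04 g.
2266.04 g exceeds the passenger aircraft limit of 2 kg for Class 4.1.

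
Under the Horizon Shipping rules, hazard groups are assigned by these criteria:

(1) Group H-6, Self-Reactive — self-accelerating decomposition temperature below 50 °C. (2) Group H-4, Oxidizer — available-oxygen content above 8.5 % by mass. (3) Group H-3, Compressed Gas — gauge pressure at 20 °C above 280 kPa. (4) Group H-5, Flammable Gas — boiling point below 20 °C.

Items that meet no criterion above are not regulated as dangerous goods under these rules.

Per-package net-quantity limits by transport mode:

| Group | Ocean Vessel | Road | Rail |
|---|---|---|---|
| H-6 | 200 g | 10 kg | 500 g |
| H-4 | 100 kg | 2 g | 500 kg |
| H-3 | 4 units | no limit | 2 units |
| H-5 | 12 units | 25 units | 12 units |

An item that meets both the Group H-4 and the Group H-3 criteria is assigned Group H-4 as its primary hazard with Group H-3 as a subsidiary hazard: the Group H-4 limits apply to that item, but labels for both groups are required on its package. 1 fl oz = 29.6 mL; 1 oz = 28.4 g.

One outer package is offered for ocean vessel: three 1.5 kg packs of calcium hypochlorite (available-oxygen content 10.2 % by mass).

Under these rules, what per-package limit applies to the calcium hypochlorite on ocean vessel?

100 kg

Available-oxygen content 10.2 % by mass meets the Group H-4 criterion (Oxidizer), so the calcium hypochlorite is Group H-4.
The ocean vessel limit for Group H-4 is 100 kg.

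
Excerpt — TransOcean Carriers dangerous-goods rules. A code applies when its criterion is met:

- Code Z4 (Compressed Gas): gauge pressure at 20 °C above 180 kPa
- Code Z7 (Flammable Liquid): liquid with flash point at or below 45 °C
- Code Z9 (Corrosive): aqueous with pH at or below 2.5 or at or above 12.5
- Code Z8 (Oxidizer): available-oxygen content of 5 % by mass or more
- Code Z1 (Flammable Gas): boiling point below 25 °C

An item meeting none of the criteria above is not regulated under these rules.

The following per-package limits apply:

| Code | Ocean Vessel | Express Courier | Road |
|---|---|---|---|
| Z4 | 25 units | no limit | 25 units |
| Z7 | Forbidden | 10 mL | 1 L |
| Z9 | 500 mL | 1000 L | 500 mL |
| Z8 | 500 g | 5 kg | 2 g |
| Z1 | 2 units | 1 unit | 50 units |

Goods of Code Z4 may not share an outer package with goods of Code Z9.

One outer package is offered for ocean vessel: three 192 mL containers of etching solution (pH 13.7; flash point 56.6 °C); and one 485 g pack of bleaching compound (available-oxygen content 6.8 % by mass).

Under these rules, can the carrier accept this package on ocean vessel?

No

pH 13.7 meets the Code Z9 criterion (Corrosive), so the etching solution is Code Z9.
With available-oxygen content 6.8 % by mass (≥ 5 % by mass), the bleaching compound falls in Code Z8.
Code Z9 quantity: three 192 mL containers = 576 mL.
That exceeds the Code Z9 ocean vessel limit of 500 mL.
Code Z8 quantity: 485 g.
485 g ≤ 500 g (ocean vessel limit, Code Z8) — within limit.
The segregation rule (Code Z4 with Code Z9) does not apply to Code Z9 with Code Z8.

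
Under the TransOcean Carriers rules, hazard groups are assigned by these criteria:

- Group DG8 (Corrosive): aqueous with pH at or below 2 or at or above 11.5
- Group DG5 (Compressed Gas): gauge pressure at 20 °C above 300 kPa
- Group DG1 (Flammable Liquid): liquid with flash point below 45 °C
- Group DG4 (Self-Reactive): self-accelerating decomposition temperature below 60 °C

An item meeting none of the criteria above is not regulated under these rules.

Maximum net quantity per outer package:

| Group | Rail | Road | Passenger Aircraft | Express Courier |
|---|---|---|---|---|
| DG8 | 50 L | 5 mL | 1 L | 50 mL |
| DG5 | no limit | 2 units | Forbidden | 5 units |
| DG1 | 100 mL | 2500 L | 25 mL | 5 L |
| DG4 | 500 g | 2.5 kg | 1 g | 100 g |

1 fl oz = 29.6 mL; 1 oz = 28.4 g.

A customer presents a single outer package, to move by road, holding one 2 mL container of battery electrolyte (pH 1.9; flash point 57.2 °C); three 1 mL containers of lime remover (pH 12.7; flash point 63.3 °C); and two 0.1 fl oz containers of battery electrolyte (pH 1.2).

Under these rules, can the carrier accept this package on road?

pH 1.9 meets the Group DG8 criterion (Corrosive), so the battery electrolyte is Group DG8.
pH 12.7 meets the Group DG8 criterion (Corrosive), so the lime remover is Group DG8.
With pH 1.2 (≤ 2), the battery electrolyte falls in Group DG8.
Group DG8 net quantity: 2 mL + (three 1 mL containers = 3 mL) + (two 0.1 fl oz containers = 5.92 mL) = 10.92 mL.
That exceeds the Group DG8 road limit of 5 mL.

No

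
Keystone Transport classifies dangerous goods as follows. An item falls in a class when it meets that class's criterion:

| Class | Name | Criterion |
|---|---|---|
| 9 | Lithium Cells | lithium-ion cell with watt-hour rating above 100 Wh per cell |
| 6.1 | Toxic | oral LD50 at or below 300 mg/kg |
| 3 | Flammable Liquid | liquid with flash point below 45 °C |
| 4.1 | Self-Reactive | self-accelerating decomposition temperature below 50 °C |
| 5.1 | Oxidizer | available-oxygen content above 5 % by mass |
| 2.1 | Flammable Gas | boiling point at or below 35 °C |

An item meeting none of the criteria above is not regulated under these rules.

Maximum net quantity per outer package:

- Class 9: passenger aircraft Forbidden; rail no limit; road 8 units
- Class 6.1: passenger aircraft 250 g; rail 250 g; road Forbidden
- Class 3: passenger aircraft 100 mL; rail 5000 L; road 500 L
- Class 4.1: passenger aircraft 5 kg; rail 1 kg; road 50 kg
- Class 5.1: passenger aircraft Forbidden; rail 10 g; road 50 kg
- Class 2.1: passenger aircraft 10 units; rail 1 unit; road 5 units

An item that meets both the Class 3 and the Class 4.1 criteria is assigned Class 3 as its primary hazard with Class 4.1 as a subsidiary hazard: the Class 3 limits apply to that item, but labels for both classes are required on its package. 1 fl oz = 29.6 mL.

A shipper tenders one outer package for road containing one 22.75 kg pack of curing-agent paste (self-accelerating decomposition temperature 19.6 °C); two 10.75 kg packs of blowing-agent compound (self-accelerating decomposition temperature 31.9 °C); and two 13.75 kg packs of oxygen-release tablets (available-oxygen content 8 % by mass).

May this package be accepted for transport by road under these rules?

Yes

With self-accelerating decomposition temperature 19.6 °C (< 50 °C), the curing-agent paste falls in Class 4.1.
The blowing-agent compound has self-accelerating decomposition temperature 31.9 °C, which is < 50 °C, so it is Class 4.1 (Self-Reactive).
The oxygen-release tablets have available-oxygen content 8 % by mass, which is > 5 % by mass, so they are Class 5.1 (Oxidizer).
Class 5.1 quantity: two 13.75 kg packs = 27.5 kg.
27.5 kg ≤ 50 kg (road limit, Class 5.1) — within limit.
Total Class 4.1: 22.75 kg + (two 10.75 kg packs = 21.5 kg) = 44.25 kg.
44.25 kg ≤ 50 kg (road limit, Class 4.1) — within limit.
Every hazard class is within its road limit and no segregation rule is violated.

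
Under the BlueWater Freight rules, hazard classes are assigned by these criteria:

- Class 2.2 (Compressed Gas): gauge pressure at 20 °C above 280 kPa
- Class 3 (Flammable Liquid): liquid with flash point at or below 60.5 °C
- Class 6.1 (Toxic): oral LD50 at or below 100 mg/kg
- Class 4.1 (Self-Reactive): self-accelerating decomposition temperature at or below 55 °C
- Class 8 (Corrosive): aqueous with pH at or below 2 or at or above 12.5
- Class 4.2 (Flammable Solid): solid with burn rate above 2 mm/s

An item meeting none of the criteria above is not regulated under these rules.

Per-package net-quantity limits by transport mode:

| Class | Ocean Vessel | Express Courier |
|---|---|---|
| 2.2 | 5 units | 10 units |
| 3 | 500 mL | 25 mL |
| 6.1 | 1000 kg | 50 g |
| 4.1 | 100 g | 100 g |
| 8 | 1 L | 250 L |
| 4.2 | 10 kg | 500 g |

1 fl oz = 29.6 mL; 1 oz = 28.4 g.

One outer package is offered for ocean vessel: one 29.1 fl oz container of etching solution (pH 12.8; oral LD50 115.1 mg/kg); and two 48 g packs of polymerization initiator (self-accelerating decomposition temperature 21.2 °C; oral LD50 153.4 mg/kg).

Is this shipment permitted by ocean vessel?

Yes

Etching solution: pH 12.8 ≥ 12.5 → Class 8 (Corrosive).
Self-accelerating decomposition temperature 21.2 °C meets the Class 4.1 criterion (Self-Reactive), so the polymerization initiator is Class 4.1.
Class 8 quantity: one 29.1 fl oz container = 861.36 mL.
861.36 mL ≤ 1 L (ocean vessel limit, Class 8) — within limit.
Class 4.1 quantity: two 48 g packs = 96 g.
96 g is within the ocean vessel limit of 100 g for Class 4.1.
Every hazard class is within its ocean vessel limit and no segregation rule is violated.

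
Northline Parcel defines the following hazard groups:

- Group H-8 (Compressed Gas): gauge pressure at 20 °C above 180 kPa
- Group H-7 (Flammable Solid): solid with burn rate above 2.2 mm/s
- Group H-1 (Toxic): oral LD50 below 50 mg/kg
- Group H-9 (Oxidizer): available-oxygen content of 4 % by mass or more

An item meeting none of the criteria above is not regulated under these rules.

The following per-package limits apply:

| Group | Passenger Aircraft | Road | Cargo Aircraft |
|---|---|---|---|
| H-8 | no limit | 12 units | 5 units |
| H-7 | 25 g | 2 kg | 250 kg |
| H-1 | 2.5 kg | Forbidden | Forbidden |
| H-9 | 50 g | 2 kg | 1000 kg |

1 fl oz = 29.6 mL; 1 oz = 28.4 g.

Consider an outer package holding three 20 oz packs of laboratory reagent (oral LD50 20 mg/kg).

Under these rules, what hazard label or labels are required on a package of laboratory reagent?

Oral LD50 20 mg/kg meets the Group H-1 criterion (Toxic), so the laboratory reagent is Group H-1.
Only the Group H-1 label is required.

Group H-1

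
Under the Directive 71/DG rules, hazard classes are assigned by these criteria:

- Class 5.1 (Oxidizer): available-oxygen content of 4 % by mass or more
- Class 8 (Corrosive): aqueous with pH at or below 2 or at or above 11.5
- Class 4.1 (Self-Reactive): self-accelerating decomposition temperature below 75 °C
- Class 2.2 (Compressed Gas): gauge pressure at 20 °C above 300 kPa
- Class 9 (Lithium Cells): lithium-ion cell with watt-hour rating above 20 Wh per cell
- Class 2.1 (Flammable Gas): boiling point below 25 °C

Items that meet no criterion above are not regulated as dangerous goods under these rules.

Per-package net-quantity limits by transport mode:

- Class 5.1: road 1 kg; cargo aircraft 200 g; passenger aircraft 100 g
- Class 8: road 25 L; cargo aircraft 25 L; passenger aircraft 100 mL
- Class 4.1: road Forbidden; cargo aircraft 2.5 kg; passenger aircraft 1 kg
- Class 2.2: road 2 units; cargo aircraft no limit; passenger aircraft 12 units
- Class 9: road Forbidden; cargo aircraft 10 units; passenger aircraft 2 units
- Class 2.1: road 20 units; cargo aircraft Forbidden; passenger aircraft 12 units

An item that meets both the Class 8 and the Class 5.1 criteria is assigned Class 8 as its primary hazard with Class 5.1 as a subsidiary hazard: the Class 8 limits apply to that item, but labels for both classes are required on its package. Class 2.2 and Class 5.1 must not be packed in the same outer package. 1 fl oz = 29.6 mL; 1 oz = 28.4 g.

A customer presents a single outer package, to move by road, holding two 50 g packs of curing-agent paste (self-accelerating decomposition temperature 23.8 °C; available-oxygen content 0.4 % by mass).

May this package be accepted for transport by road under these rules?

The curing-agent paste has self-accelerating decomposition temperature 23.8 °C, which is < 75 °C, so it is Class 4.1 (Self-Reactive).
Class 4.1 quantity: two 50 g packs = 100 g.
By road, Class 4.1 is Forbidden regardless of quantity.

No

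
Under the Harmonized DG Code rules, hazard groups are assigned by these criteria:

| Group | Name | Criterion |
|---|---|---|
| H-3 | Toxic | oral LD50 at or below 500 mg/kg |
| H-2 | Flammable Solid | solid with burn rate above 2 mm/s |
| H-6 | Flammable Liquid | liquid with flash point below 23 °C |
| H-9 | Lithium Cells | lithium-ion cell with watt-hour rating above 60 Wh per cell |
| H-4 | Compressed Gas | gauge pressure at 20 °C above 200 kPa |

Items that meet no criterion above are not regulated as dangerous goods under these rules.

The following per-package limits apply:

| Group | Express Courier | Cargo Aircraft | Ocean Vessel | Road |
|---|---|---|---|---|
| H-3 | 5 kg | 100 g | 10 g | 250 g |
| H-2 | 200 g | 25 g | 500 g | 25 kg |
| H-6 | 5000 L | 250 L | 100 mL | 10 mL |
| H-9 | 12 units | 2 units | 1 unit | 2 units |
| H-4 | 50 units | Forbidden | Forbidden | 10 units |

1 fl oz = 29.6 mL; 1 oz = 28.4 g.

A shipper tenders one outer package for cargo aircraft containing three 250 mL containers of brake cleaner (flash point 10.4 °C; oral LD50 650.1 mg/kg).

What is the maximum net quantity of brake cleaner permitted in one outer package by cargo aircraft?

250 L

Brake cleaner: flash point 10.4 °C < 23 °C → Group H-6 (Flammable Liquid).
The cargo aircraft limit for Group H-6 is 250 L.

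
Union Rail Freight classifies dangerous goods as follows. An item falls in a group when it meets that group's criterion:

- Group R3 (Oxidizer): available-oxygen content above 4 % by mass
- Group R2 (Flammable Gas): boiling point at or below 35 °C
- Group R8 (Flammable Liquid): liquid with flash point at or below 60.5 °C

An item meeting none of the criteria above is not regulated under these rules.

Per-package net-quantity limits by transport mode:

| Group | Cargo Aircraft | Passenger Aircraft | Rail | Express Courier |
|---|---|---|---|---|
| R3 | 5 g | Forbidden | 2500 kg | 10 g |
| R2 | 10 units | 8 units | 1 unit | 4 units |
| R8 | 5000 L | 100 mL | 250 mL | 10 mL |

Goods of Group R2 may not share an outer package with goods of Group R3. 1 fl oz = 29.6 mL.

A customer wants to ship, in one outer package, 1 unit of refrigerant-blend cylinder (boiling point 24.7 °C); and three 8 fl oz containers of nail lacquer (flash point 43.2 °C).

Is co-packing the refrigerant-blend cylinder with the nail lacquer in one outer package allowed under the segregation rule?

With boiling point 24.7 °C (≤ 35 °C), the refrigerant-blend cylinder falls in Group R2.
Flash point 43.2 °C meets the Group R8 criterion (Flammable Liquid), so the nail lacquer is Group R8.
No segregation rule bars Group R2 with Group R8.

Yes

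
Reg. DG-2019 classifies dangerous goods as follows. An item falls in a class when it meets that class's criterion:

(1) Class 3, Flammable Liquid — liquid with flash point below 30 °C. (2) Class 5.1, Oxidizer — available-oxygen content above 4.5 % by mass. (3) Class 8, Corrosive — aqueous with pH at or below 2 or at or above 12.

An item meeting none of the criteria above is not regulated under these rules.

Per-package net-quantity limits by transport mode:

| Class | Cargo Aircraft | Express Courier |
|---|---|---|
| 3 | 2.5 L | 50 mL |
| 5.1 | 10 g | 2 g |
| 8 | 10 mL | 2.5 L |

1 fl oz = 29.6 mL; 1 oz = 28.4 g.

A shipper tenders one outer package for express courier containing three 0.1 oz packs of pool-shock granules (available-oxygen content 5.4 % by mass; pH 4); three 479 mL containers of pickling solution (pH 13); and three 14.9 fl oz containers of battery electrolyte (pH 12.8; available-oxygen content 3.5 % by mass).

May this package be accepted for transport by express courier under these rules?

No

Available-oxygen content 5.4 % by mass meets the Class 5.1 criterion (Oxidizer), so the pool-shock granules are Class 5.1.
pH 13 meets the Class 8 criterion (Corrosive), so the pickling solution is Class 8.
Battery electrolyte: pH 12.8 ≥ 12 → Class 8 (Corrosive).
Class 8 net quantity: (three 479 mL containers = 1.437 L) + (three 14.9 fl oz containers = 1323.12 mL) = 2760.12 mL.
That exceeds the Class 8 express courier limit of 2.5 L.
Class 5.1 quantity: three 0.1 oz packs = 8.52 g.
8.52 g exceeds the express courier limit of 2 g for Class 5.1.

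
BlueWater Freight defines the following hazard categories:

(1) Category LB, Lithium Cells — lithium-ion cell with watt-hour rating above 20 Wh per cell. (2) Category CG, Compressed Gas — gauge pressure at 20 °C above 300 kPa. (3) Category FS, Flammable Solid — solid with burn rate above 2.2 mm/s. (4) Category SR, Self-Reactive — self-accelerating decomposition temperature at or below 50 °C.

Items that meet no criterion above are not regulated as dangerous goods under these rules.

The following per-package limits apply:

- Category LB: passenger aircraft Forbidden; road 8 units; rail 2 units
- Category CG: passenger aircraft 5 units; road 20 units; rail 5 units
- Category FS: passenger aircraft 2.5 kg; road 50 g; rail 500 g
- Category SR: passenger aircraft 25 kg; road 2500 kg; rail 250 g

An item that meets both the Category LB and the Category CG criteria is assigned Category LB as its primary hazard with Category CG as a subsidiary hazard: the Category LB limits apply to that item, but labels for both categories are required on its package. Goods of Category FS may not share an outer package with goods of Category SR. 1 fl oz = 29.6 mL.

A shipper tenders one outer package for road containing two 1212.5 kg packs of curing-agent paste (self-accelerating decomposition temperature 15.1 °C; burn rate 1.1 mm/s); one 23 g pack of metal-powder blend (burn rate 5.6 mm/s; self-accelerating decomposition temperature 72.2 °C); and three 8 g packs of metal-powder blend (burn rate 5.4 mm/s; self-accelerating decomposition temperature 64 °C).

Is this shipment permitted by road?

The curing-agent paste has self-accelerating decomposition temperature 15.1 °C, which is ≤ 50 °C, so it is Category SR (Self-Reactive).
Metal-powder blend: burn rate 5.6 mm/s > 2.2 mm/s → Category FS (Flammable Solid).
Metal-powder blend: burn rate 5.4 mm/s > 2.2 mm/s → Category FS (Flammable Solid).
Total Category FS: 23 g + (three 8 g packs = 24 g) = 47 g.
47 g is within the road limit of 50 g for Category FS.
Category SR quantity: two 1212.5 kg packs = 2425 kg.
That is within the Category SR road limit of 2500 kg.
Category FS and Category SR may not share an outer package.

No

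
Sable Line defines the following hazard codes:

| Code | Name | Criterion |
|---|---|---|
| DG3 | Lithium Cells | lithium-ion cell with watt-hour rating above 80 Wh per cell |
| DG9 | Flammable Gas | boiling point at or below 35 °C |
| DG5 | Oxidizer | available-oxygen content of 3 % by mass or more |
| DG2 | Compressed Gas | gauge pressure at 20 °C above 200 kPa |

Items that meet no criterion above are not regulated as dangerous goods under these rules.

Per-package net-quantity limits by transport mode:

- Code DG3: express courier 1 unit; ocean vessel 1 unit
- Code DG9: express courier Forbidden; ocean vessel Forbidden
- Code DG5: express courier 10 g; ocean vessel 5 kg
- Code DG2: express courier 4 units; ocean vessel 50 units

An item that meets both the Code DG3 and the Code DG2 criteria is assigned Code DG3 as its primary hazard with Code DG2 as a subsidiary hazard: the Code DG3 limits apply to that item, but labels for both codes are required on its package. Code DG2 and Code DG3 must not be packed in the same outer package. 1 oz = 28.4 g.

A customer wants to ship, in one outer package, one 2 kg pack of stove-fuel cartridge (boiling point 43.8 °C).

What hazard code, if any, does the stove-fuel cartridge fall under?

Not regulated

boiling point 43.8 °C is not below 35 °C, so Code DG9 does not apply.
No criterion is met, so the item is not regulated.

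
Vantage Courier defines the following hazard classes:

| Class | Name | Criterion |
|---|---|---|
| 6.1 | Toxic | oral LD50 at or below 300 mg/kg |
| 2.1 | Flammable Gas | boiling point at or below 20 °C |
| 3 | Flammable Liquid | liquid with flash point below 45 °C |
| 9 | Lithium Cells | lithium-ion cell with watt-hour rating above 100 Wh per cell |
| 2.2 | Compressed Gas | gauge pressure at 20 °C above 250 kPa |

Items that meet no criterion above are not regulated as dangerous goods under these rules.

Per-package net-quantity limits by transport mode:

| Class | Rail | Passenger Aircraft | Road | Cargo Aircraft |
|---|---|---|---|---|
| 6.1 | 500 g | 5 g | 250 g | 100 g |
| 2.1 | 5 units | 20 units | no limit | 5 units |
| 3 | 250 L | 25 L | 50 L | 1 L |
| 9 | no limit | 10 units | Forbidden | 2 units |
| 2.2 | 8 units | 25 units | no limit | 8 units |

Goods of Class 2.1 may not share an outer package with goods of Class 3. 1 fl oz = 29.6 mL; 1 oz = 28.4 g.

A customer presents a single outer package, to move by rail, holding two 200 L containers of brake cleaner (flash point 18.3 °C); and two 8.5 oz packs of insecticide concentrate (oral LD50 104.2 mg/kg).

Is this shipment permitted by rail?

No

Flash point 18.3 °C meets the Class 3 criterion (Flammable Liquid), so the brake cleaner is Class 3.
The insecticide concentrate has oral LD50 104.2 mg/kg, which is ≤ 300 mg/kg, so it is Class 6.1 (Toxic).
Class 6.1 quantity: two 8.5 oz packs = 482.8 g.
482.8 g is within the rail limit of 500 g for Class 6.1.
Class 3 quantity: two 200 L containers = 400 L.
That exceeds the Class 3 rail limit of 250 L.
The segregation rule (Class 2.1 with Class 3) does not apply to Class 6.1 with Class 3.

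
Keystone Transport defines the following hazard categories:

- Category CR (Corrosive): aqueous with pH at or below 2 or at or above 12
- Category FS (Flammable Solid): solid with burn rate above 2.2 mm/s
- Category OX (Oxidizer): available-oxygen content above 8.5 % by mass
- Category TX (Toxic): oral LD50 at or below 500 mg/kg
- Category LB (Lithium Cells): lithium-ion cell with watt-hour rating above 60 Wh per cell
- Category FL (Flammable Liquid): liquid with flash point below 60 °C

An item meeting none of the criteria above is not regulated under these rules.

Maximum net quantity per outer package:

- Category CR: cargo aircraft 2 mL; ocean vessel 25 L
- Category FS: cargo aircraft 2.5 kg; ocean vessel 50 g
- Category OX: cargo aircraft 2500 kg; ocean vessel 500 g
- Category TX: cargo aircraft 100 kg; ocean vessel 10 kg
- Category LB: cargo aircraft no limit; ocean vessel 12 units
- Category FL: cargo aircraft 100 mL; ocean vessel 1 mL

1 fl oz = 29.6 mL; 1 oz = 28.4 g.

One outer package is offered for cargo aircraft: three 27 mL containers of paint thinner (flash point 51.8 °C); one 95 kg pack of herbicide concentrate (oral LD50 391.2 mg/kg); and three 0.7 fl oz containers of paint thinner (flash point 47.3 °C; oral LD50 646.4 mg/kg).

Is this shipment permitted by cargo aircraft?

Flash point 51.8 °C meets the Category FL criterion (Flammable Liquid), so the paint thinner is Category FL.
Herbicide concentrate: oral LD50 391.2 mg/kg ≤ 500 mg/kg → Category TX (Toxic).
With flash point 47.3 °C (< 60 °C), the paint thinner falls in Category FL.
Total Category FL: (three 27 mL containers = 81 mL) + (three 0.7 fl oz containers = 62.16 mL) = 143.16 mL.
143.16 mL > 100 mL (cargo aircraft limit, Category FL) — over the limit.
Category TX quantity: 95 kg.
95 kg is within the cargo aircraft limit of 100 kg for Category TX.

No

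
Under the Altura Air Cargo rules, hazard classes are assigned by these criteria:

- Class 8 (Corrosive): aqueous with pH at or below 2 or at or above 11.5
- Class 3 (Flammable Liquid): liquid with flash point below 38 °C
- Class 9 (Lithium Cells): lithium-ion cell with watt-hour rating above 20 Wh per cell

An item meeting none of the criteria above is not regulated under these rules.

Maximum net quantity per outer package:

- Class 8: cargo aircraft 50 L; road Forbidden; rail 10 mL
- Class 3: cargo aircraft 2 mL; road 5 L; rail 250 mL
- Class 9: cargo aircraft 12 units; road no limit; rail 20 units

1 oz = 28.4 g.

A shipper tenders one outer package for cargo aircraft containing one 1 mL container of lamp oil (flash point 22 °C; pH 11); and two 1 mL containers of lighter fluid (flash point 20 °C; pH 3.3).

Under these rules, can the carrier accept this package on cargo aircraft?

No

With flash point 22 °C (< 38 °C), the lamp oil falls in Class 3.
Flash point 20 °C meets the Class 3 criterion (Flammable Liquid), so the lighter fluid is Class 3.
Total Class 3: 1 mL + (two 1 mL containers = 2 mL) = 3 mL.
That exceeds the Class 3 cargo aircraft limit of 2 mL.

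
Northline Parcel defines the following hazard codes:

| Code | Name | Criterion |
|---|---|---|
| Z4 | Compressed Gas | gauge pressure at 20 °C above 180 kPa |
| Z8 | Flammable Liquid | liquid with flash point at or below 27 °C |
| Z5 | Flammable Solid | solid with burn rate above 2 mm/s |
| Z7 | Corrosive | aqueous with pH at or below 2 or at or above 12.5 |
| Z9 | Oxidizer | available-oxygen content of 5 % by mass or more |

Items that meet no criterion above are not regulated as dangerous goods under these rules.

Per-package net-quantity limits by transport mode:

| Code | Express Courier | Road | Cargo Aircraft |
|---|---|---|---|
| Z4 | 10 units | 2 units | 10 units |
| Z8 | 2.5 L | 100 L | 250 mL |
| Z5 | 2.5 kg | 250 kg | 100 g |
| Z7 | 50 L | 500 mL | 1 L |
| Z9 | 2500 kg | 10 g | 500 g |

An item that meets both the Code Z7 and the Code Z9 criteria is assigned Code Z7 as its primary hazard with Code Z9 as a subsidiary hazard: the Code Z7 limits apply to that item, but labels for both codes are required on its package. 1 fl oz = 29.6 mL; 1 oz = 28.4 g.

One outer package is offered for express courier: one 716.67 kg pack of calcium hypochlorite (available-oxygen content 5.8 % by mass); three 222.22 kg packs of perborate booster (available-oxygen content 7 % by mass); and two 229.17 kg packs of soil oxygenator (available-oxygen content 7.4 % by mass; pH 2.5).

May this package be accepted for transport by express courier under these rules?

Calcium hypochlorite: available-oxygen content 5.8 % by mass ≥ 5 % by mass → Code Z9 (Oxidizer).
With available-oxygen content 7 % by mass (≥ 5 % by mass), the perborate booster falls in Code Z9.
The soil oxygenator has available-oxygen content 7.4 % by mass, which is ≥ 5 % by mass, so it is Code Z9 (Oxidizer).
Total Code Z9: 716.67 kg + (three 222.22 kg packs = 666.66 kg) + (two 229.17 kg packs = 458.34 kg) = 1841.67 kg.
That is within the Code Z9 express courier limit of 2500 kg.

Yes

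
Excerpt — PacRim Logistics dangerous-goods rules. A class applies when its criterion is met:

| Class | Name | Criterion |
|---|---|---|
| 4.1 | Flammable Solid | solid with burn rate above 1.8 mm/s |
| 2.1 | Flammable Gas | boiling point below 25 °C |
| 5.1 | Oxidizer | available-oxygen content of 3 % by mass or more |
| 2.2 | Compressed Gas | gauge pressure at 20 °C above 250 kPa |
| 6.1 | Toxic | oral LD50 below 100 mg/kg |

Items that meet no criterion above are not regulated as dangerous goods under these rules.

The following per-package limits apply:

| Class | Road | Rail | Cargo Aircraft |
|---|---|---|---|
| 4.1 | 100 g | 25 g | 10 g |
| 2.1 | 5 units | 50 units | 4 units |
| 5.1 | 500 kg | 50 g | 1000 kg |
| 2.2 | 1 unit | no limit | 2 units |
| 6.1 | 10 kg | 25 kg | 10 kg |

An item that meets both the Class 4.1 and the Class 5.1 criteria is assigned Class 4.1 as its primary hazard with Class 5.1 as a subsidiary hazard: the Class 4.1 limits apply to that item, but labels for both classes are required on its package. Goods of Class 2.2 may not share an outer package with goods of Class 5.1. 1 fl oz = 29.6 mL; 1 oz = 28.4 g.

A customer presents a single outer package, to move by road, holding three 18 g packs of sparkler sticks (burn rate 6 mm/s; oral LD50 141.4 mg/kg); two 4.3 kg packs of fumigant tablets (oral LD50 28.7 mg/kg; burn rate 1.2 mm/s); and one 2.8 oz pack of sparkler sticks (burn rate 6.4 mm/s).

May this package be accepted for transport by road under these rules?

No

Burn rate 6 mm/s meets the Class 4.1 criterion (Flammable Solid), so the sparkler sticks are Class 4.1.
Oral LD50 28.7 mg/kg meets the Class 6.1 criterion (Toxic), so the fumigant tablets are Class 6.1.
Sparkler sticks: burn rate 6.4 mm/s > 1.8 mm/s → Class 4.1 (Flammable Solid).
Total Class 4.1: (three 18 g packs = 54 g) + (one 2.8 oz pack = 79.52 g) = 133.52 g.
133.52 g exceeds the road limit of 100 g for Class 4.1.
Class 6.1 quantity: two 4.3 kg packs = 8.6 kg.
That is within the Class 6.1 road limit of 10 kg.
The segregation rule (Class 2.2 with Class 5.1) does not apply to Class 4.1 with Class 6.1.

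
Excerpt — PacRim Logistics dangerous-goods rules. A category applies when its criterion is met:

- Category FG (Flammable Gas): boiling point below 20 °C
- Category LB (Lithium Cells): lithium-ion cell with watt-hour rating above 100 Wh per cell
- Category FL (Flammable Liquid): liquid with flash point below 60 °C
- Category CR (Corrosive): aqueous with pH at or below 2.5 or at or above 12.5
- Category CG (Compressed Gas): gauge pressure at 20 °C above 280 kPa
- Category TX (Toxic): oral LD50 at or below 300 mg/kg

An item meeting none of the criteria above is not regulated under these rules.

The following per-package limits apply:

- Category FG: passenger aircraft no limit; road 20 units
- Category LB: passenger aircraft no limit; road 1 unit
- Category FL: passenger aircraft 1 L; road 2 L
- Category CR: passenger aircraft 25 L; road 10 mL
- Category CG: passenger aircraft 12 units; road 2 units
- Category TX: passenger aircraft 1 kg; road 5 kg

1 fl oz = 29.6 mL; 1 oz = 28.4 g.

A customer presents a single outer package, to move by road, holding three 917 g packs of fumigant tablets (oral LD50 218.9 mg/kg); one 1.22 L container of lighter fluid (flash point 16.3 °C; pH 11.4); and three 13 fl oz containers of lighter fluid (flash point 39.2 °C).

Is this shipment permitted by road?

Oral LD50 218.9 mg/kg meets the Category TX criterion (Toxic), so the fumigant tablets are Category TX.
With flash point 16.3 °C (< 60 °C), the lighter fluid falls in Category FL.
With flash point 39.2 °C (< 60 °C), the lighter fluid falls in Category FL.
Total Category FL: 1.22 L + (three 13 fl oz containers = 1154.4 mL) = 2374.4 mL.
2374.4 mL > 2 L (road limit, Category FL) — over the limit.
Category TX quantity: three 917 g packs = 2.751 kg.
That is within the Category TX road limit of 5 kg.

No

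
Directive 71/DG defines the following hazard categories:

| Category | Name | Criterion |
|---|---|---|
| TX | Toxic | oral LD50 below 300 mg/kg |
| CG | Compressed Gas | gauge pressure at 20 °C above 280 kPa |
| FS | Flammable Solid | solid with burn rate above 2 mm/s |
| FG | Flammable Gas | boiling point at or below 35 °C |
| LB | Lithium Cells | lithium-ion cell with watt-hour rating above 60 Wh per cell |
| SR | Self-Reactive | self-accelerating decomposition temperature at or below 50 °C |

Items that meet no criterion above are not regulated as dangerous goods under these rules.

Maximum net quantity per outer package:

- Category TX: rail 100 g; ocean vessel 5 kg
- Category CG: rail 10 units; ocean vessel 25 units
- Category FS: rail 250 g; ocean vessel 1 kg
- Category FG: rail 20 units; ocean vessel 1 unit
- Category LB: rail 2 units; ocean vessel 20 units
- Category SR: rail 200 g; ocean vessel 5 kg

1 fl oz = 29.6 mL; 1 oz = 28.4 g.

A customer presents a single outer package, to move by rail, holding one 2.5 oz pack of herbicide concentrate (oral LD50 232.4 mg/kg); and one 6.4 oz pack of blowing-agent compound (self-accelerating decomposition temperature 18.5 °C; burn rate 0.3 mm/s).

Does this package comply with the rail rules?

Yes

Oral LD50 232.4 mg/kg meets the Category TX criterion (Toxic), so the herbicide concentrate is Category TX.
Self-accelerating decomposition temperature 18.5 °C meets the Category SR criterion (Self-Reactive), so the blowing-agent compound is Category SR.
Category TX quantity: one 2.5 oz pack = 71 g.
That is within the Category TX rail limit of 100 g.
Category SR quantity: one 6.4 oz pack = 181.76 g.
181.76 g ≤ 200 g (rail limit, Category SR) — within limit.
Every hazard category is within its rail limit and no segregation rule is violated.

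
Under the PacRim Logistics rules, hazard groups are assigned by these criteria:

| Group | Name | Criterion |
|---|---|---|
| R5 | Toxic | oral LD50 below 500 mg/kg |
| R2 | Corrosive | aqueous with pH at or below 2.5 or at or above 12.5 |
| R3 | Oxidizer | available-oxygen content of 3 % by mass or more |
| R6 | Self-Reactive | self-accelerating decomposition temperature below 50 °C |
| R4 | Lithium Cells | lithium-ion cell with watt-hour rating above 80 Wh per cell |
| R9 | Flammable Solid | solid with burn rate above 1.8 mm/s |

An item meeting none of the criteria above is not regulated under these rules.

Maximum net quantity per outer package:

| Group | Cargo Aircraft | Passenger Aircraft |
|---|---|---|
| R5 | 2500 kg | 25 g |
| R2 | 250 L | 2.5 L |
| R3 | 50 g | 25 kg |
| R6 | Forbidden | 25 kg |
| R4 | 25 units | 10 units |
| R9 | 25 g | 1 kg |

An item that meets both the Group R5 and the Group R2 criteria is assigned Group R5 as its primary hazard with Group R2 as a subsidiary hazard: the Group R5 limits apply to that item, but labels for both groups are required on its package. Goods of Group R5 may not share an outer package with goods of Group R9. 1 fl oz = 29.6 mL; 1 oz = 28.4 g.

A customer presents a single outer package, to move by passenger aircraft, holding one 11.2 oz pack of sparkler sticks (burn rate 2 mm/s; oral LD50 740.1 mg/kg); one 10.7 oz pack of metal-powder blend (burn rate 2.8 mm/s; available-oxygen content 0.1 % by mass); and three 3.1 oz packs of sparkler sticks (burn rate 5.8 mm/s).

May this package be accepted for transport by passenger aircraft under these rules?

Burn rate 2 mm/s meets the Group R9 criterion (Flammable Solid), so the sparkler sticks are Group R9.
With burn rate 2.8 mm/s (> 1.8 mm/s), the metal-powder blend falls in Group R9.
Burn rate 5.8 mm/s meets the Group R9 criterion (Flammable Solid), so the sparkler sticks are Group R9.
Total Group R9: (one 11.2 oz pack = 318.08 g) + (one 10.7 oz pack = 303.88 g) + (three 3.1 oz packs = 264.12 g) = 886.08 g.
That is within the Group R9 passenger aircraft limit of 1 kg.

Yes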